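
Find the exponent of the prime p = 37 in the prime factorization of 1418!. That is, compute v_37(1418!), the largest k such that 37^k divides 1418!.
v_37(1418!) = 39

Legendre's formula: v_p(n!) = Σ_{k ≥ 1} ⌊n / p^k⌋. For p = 37, n = 1418, the terms are:
  ⌊1418/37^1⌋ = ⌊1418/37⌋ = 38
  ⌊1418/37^2⌋ = ⌊1418/1369⌋ = 1
(the next term ⌊1418/37^3⌋ = 0, terminating the sum). Summing: v_37(1418!) = 38 + 1 = 39.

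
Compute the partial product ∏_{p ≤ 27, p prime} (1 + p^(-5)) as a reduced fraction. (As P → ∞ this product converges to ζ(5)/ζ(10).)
∏ = 2612085852729079932096672771072/2521568243390149185231442932125

The primes p ≤ 27 are [2, 3, 5, 7, 11, 13, 17, 19, 23]. For each, (1 + 1/p^5) = (p^5 + 1)/p^5. Multiplying these fractions over p ∈ [2, 3, 5, 7, 11, 13, 17, 19, 23] gives 2612085852729079932096672771072/2521568243390149185231442932125. (In the limit P → ∞ this tends to ζ(5)/ζ(10).)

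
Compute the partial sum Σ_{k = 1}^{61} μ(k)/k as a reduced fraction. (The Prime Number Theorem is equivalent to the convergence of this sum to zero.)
Σ μ(k)/k = -8549627883788520181/58644190679703485491635

Values of μ(k) for 1 ≤ k ≤ 61: μ(1) = 1, μ(2) = -1, μ(3) = -1, μ(5) = -1, μ(6) = 1, μ(7) = -1, μ(10) = 1, μ(11) = -1, μ(13) = -1, μ(14) = 1, μ(15) = 1, μ(17) = -1, μ(19) = -1, μ(21) = 1, μ(22) = 1, μ(23) = -1, μ(26) = 1, μ(29) = -1, μ(30) = -1, μ(31) = -1, μ(33) = 1, μ(34) = 1, μ(35) = 1, μ(37) = -1, μ(38) = 1, μ(39) = 1, μ(41) = -1, μ(42) = -1, μ(43) = -1, μ(46) = 1, μ(47) = -1, μ(51) = 1, μ(53) = -1, μ(55) = 1, μ(57) = 1, μ(58) = 1, μ(59) = -1, μ(61) = -1, with μ = 0 on non-squarefree integers. Summing μ(k)/k for k where μ(k) ≠ 0 gives -8549627883788520181/58644190679703485491635 ≈ -0.0001. (PNT ⟺ this sum → 0 as n → ∞.)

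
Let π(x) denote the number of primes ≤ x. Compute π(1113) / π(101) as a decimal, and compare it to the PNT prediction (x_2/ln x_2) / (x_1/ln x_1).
π(1113)/π(101) = 186/26 ≈ 7.1538;  PNT prediction ≈ 7.2500.

π(101) = 26 and π(1113) = 186, so π(1113)/π(101) ≈ 7.1538. The PNT-predicted ratio is (1113/ln(1113)) / (101/ln(101)) ≈ 7.2500. The two agree to within a few percent, as expected.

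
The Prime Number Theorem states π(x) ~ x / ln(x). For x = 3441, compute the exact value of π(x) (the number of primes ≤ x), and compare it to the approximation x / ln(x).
π(3441) = 481;  x/ln(x) ≈ 422.54;  relative error ≈ 12.15%.

Directly count primes up to 3441: π(3441) = 481. The PNT approximation gives 3441/ln(3441) ≈ 3441/8.14352 ≈ 422.54. Relative error (π(x) − x/ln(x)) / π(x) ≈ 12.15%; the approximation is known to undercount slightly (Li(x) is a better estimate).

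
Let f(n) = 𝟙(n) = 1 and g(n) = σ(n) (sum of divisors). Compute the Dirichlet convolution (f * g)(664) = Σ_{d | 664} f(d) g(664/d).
(𝟙 * σ)(664) = 2210

Divisors of 664: [1, 2, 4, 8, 83, 166, 332, 664]. For each d | 664:
  d = 1: 𝟙(1) · σ(664/1) = 1 · 1260 = 1260
  d = 2: 𝟙(2) · σ(664/2) = 1 · 588 = 588
  d = 4: 𝟙(4) · σ(664/4) = 1 · 252 = 252
  d = 8: 𝟙(8) · σ(664/8) = 1 · 84 = 84
  d = 83: 𝟙(83) · σ(664/83) = 1 · 15 = 15
  d = 166: 𝟙(166) · σ(664/166) = 1 · 7 = 7
  d = 332: 𝟙(332) · σ(664/332) = 1 · 3 = 3
  d = 664: 𝟙(664) · σ(664/664) = 1 · 1 = 1
Summing: (𝟙 * σ)(664) = 1260 + 588 + 252 + 84 + 15 + 7 + 3 + 1 = 2210.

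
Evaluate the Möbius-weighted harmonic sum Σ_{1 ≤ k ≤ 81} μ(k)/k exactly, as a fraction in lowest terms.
Σ μ(k)/k = -5419230422019661121772083237/214509651156044860526605636942

Values of μ(k) for 1 ≤ k ≤ 81: μ(1) = 1, μ(2) = -1, μ(3) = -1, μ(5) = -1, μ(6) = 1, μ(7) = -1, μ(10) = 1, μ(11) = -1, μ(13) = -1, μ(14) = 1, μ(15) = 1, μ(17) = -1, μ(19) = -1, μ(21) = 1, μ(22) = 1, μ(23) = -1, μ(26) = 1, μ(29) = -1, μ(30) = -1, μ(31) = -1, μ(33) = 1, μ(34) = 1, μ(35) = 1, μ(37) = -1, μ(38) = 1, μ(39) = 1, μ(41) = -1, μ(42) = -1, μ(43) = -1, μ(46) = 1, μ(47) = -1, μ(51) = 1, μ(53) = -1, μ(55) = 1, μ(57) = 1, μ(58) = 1, μ(59) = -1, μ(61) = -1, μ(62) = 1, μ(65) = 1, μ(66) = -1, μ(67) = -1, μ(69) = 1, μ(70) = -1, μ(71) = -1, μ(73) = -1, μ(74) = 1, μ(77) = 1, μ(78) = -1, μ(79) = -1, with μ = 0 on non-squarefree integers. Summing μ(k)/k for k where μ(k) ≠ 0 gives -5419230422019661121772083237/214509651156044860526605636942 ≈ -0.0253. (PNT ⟺ this sum → 0 as n → ∞.)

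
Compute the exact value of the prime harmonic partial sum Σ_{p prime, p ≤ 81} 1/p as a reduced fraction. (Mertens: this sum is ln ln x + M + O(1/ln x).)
Σ 1/p = 5692733621468679832887230172131/3217644767340672907899084554130

π(81) = 22, so the primes ≤ 81 are [2, 3, 5, 7, 11, 13, 17, 19, 23, 29, 31, 37, 41, 43, 47, 53, 59, 61, 67, 71, 73, 79]. Summing 1/p over these primes: 5692733621468679832887230172131/3217644767340672907899084554130 ≈ 1.7692. Mertens estimate ln ln(81) + 0.2615 ≈ 1.7418.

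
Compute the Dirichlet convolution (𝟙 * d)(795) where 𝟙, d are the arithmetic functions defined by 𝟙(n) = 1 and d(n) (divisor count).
(𝟙 * d)(795) = 27

Divisors of 795: [1, 3, 5, 15, 53, 159, 265, 795]. For each d | 795:
  d = 1: 𝟙(1) · d(795/1) = 1 · 8 = 8
  d = 3: 𝟙(3) · d(795/3) = 1 · 4 = 4
  d = 5: 𝟙(5) · d(795/5) = 1 · 4 = 4
  d = 15: 𝟙(15) · d(795/15) = 1 · 2 = 2
  d = 53: 𝟙(53) · d(795/53) = 1 · 4 = 4
  d = 159: 𝟙(159) · d(795/159) = 1 · 2 = 2
  d = 265: 𝟙(265) · d(795/265) = 1 · 2 = 2
  d = 795: 𝟙(795) · d(795/795) = 1 · 1 = 1
Summing: (𝟙 * d)(795) = 8 + 4 + 4 + 2 + 4 + 2 + 2 + 1 = 27.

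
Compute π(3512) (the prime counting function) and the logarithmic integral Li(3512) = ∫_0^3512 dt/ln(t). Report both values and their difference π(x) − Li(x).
π(3512) = 490;  Li(3512) ≈ 506.07;  π(x) − Li(x) ≈ -16.07.

Direct count of primes ≤ 3512 gives π(3512) = 490. Numerical evaluation of the logarithmic integral gives Li(3512) ≈ 506.07. The difference π(x) − Li(x) ≈ -16.07 is typically negative for small/moderate x (Li(x) overestimates), though Littlewood's theorem shows this sign changes infinitely often.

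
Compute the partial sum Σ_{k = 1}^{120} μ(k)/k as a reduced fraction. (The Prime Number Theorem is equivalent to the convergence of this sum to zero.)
Σ μ(k)/k = -57036343158881297864991132838495688289960443/6322010928083521557629041258308732498654937398

Values of μ(k) for 1 ≤ k ≤ 120: μ(1) = 1, μ(2) = -1, μ(3) = -1, μ(5) = -1, μ(6) = 1, μ(7) = -1, μ(10) = 1, μ(11) = -1, μ(13) = -1, μ(14) = 1, μ(15) = 1, μ(17) = -1, μ(19) = -1, μ(21) = 1, μ(22) = 1, μ(23) = -1, μ(26) = 1, μ(29) = -1, μ(30) = -1, μ(31) = -1, μ(33) = 1, μ(34) = 1, μ(35) = 1, μ(37) = -1, μ(38) = 1, μ(39) = 1, μ(41) = -1, μ(42) = -1, μ(43) = -1, μ(46) = 1, μ(47) = -1, μ(51) = 1, μ(53) = -1, μ(55) = 1, μ(57) = 1, μ(58) = 1, μ(59) = -1, μ(61) = -1, μ(62) = 1, μ(65) = 1, μ(66) = -1, μ(67) = -1, μ(69) = 1, μ(70) = -1, μ(71) = -1, μ(73) = -1, μ(74) = 1, μ(77) = 1, μ(78) = -1, μ(79) = -1, μ(82) = 1, μ(83) = -1, μ(85) = 1, μ(86) = 1, μ(87) = 1, μ(89) = -1, μ(91) = 1, μ(93) = 1, μ(94) = 1, μ(95) = 1, μ(97) = -1, μ(101) = -1, μ(102) = -1, μ(103) = -1, μ(105) = -1, μ(106) = 1, μ(107) = -1, μ(109) = -1, μ(110) = -1, μ(111) = 1, μ(113) = -1, μ(114) = -1, μ(115) = 1, μ(118) = 1, μ(119) = 1, with μ = 0 on non-squarefree integers. Summing μ(k)/k for k where μ(k) ≠ 0 gives -57036343158881297864991132838495688289960443/6322010928083521557629041258308732498654937398 ≈ -0.0090. (PNT ⟺ this sum → 0 as n → ∞.)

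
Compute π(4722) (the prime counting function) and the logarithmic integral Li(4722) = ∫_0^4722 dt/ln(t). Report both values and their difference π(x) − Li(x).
π(4722) = 636;  Li(4722) ≈ 651.53;  π(x) − Li(x) ≈ -15.53.

Direct count of primes ≤ 4722 gives π(4722) = 636. Numerical evaluation of the logarithmic integral gives Li(4722) ≈ 651.53. The difference π(x) − Li(x) ≈ -15.53 is typically negative for small/moderate x (Li(x) overestimates), though Littlewood's theorem shows this sign changes infinitely often.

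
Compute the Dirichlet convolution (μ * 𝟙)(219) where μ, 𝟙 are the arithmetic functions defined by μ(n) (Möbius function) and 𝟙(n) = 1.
(μ * 𝟙)(219) = 0

Divisors of 219: [1, 3, 73, 219]. For each d | 219:
  d = 1: μ(1) · 𝟙(219/1) = 1 · 1 = 1
  d = 3: μ(3) · 𝟙(219/3) = -1 · 1 = -1
  d = 73: μ(73) · 𝟙(219/73) = -1 · 1 = -1
  d = 219: μ(219) · 𝟙(219/219) = 1 · 1 = 1
Summing: (μ * 𝟙)(219) = 1 + -1 + -1 + 1 = 0.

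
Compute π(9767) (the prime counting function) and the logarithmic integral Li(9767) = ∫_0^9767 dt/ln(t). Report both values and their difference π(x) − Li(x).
π(9767) = 1204;  Li(9767) ≈ 1220.81;  π(x) − Li(x) ≈ -16.81.

Direct count of primes ≤ 9767 gives π(9767) = 1204. Numerical evaluation of the logarithmic integral gives Li(9767) ≈ 1220.81. The difference π(x) − Li(x) ≈ -16.81 is typically negative for small/moderate x (Li(x) overestimates), though Littlewood's theorem shows this sign changes infinitely often.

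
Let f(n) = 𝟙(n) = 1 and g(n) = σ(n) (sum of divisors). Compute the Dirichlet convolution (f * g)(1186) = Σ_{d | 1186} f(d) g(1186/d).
(𝟙 * σ)(1186) = 2380

Divisors of 1186: [1, 2, 593, 1186]. For each d | 1186:
  d = 1: 𝟙(1) · σ(1186/1) = 1 · 1782 = 1782
  d = 2: 𝟙(2) · σ(1186/2) = 1 · 594 = 594
  d = 593: 𝟙(593) · σ(1186/593) = 1 · 3 = 3
  d = 1186: 𝟙(1186) · σ(1186/1186) = 1 · 1 = 1
Summing: (𝟙 * σ)(1186) = 1782 + 594 + 3 + 1 = 2380.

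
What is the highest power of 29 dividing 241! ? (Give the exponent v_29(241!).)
v_29(241!) = 8

Legendre's formula: v_p(n!) = Σ_{k ≥ 1} ⌊n / p^k⌋. For p = 29, n = 241, the terms are:
  ⌊241/29^1⌋ = ⌊241/29⌋ = 8
(the next term ⌊241/29^2⌋ = 0, terminating the sum). Summing: v_29(241!) = 8 = 8.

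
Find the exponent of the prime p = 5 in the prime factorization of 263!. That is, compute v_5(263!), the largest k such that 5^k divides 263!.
v_5(263!) = 64

Legendre's formula: v_p(n!) = Σ_{k ≥ 1} ⌊n / p^k⌋. For p = 5, n = 263, the terms are:
  ⌊263/5^1⌋ = ⌊263/5⌋ = 52
  ⌊263/5^2⌋ = ⌊263/25⌋ = 10
  ⌊263/5^3⌋ = ⌊263/125⌋ = 2
(the next term ⌊263/5^4⌋ = 0, terminating the sum). Summing: v_5(263!) = 52 + 10 + 2 = 64.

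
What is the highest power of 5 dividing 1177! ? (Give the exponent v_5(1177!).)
v_5(1177!) = 292

Legendre's formula: v_p(n!) = Σ_{k ≥ 1} ⌊n / p^k⌋. For p = 5, n = 1177, the terms are:
  ⌊1177/5^1⌋ = ⌊1177/5⌋ = 235
  ⌊1177/5^2⌋ = ⌊1177/25⌋ = 47
  ⌊1177/5^3⌋ = ⌊1177/125⌋ = 9
  ⌊1177/5^4⌋ = ⌊1177/625⌋ = 1
(the next term ⌊1177/5^5⌋ = 0, terminating the sum). Summing: v_5(1177!) = 235 + 47 + 9 + 1 = 292.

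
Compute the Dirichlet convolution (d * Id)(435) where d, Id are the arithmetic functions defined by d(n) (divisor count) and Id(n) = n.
(d * Id)(435) = 1085

Divisors of 435: [1, 3, 5, 15, 29, 87, 145, 435]. For each d | 435:
  d = 1: d(1) · Id(435/1) = 1 · 435 = 435
  d = 3: d(3) · Id(435/3) = 2 · 145 = 290
  d = 5: d(5) · Id(435/5) = 2 · 87 = 174
  d = 15: d(15) · Id(435/15) = 4 · 29 = 116
  d = 29: d(29) · Id(435/29) = 2 · 15 = 30
  d = 87: d(87) · Id(435/87) = 4 · 5 = 20
  d = 145: d(145) · Id(435/145) = 4 · 3 = 12
  d = 435: d(435) · Id(435/435) = 8 · 1 = 8
Summing: (d * Id)(435) = 435 + 290 + 174 + 116 + 30 + 20 + 12 + 8 = 1085.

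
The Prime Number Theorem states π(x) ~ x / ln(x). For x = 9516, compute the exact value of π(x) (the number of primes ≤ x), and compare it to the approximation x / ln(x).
π(9516) = 1178;  x/ln(x) ≈ 1038.78;  relative error ≈ 11.82%.

Directly count primes up to 9516: π(9516) = 1178. The PNT approximation gives 9516/ln(9516) ≈ 9516/9.16073 ≈ 1038.78. Relative error (π(x) − x/ln(x)) / π(x) ≈ 11.82%; the approximation is known to undercount slightly (Li(x) is a better estimate).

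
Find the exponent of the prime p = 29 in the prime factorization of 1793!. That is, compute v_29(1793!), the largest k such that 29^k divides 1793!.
v_29(1793!) = 63

Legendre's formula: v_p(n!) = Σ_{k ≥ 1} ⌊n / p^k⌋. For p = 29, n = 1793, the terms are:
  ⌊1793/29^1⌋ = ⌊1793/29⌋ = 61
  ⌊1793/29^2⌋ = ⌊1793/841⌋ = 2
(the next term ⌊1793/29^3⌋ = 0, terminating the sum). Summing: v_29(1793!) = 61 + 2 = 63.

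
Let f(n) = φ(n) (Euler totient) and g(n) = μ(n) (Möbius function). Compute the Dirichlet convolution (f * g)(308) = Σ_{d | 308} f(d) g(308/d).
(φ * μ)(308) = 45

Divisors of 308: [1, 2, 4, 7, 11, 14, 22, 28, 44, 77, 154, 308]. For each d | 308:
  d = 1: φ(1) · μ(308/1) = 1 · 0 = 0
  d = 2: φ(2) · μ(308/2) = 1 · -1 = -1
  d = 4: φ(4) · μ(308/4) = 2 · 1 = 2
  d = 7: φ(7) · μ(308/7) = 6 · 0 = 0
  d = 11: φ(11) · μ(308/11) = 10 · 0 = 0
  d = 14: φ(14) · μ(308/14) = 6 · 1 = 6
  d = 22: φ(22) · μ(308/22) = 10 · 1 = 10
  d = 28: φ(28) · μ(308/28) = 12 · -1 = -12
  d = 44: φ(44) · μ(308/44) = 20 · -1 = -20
  d = 77: φ(77) · μ(308/77) = 60 · 0 = 0
  d = 154: φ(154) · μ(308/154) = 60 · -1 = -60
  d = 308: φ(308) · μ(308/308) = 120 · 1 = 120
Summing: (φ * μ)(308) = 0 + -1 + 2 + 0 + 0 + 6 + 10 + -12 + -20 + 0 + -60 + 120 = 45.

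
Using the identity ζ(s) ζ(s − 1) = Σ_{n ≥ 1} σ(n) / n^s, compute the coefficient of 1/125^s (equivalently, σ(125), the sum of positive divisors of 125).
σ(125) = 156

In the product (Σ m^0/m^s)(Σ k / k^s) = Σ (Σ_{d | n} d) / n^s, the coefficient of 1/n^s is σ(n) = Σ_{d | n} d. For n = 125, divisors are [1, 5, 25, 125]; summing: σ(125) = 156.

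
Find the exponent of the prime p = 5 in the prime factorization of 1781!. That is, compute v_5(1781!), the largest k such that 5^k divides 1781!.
v_5(1781!) = 443

Legendre's formula: v_p(n!) = Σ_{k ≥ 1} ⌊n / p^k⌋. For p = 5, n = 1781, the terms are:
  ⌊1781/5^1⌋ = ⌊1781/5⌋ = 356
  ⌊1781/5^2⌋ = ⌊1781/25⌋ = 71
  ⌊1781/5^3⌋ = ⌊1781/125⌋ = 14
  ⌊1781/5^4⌋ = ⌊1781/625⌋ = 2
(the next term ⌊1781/5^5⌋ = 0, terminating the sum). Summing: v_5(1781!) = 356 + 71 + 14 + 2 = 443.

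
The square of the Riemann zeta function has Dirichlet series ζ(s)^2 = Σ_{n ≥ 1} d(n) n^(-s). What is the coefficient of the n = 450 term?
d(450) = 18

ζ(s)^2 = (Σ 1/m^s)(Σ 1/k^s). The coefficient of 1/n^s in the product is the number of ordered pairs (m, k) with mk = n, which equals d(n). For n = 450, divisors are [1, 2, 3, 5, 6, 9, 10, 15, 18, 25, 30, 45, 50, 75, 90, 150, 225, 450], so d(450) = 18.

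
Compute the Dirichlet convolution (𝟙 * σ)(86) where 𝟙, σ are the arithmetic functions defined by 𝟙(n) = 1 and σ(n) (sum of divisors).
(𝟙 * σ)(86) = 180

Divisors of 86: [1, 2, 43, 86]. For each d | 86:
  d = 1: 𝟙(1) · σ(86/1) = 1 · 132 = 132
  d = 2: 𝟙(2) · σ(86/2) = 1 · 44 = 44
  d = 43: 𝟙(43) · σ(86/43) = 1 · 3 = 3
  d = 86: 𝟙(86) · σ(86/86) = 1 · 1 = 1
Summing: (𝟙 * σ)(86) = 132 + 44 + 3 + 1 = 180.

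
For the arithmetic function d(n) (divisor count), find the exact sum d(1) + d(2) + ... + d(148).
Σ_{n ≤ 148} d(n) = 766

Compute d(n) for each 1 ≤ n ≤ 148: d(1) = 1, d(2) = 2, d(3) = 2, d(4) = 3, d(5) = 2, d(6) = 4, d(7) = 2, d(8) = 4, d(9) = 3, d(10) = 4, d(11) = 2, d(12) = 6, d(13) = 2, d(14) = 4, d(15) = 4, d(16) = 5, d(17) = 2, d(18) = 6, d(19) = 2, d(20) = 6, d(21) = 4, d(22) = 4, d(23) = 2, d(24) = 8, d(25) = 3, d(26) = 4, d(27) = 4, d(28) = 6, d(29) = 2, d(30) = 8, d(31) = 2, d(32) = 6, d(33) = 4, d(34) = 4, d(35) = 4, d(36) = 9, d(37) = 2, d(38) = 4, d(39) = 4, d(40) = 8, d(41) = 2, d(42) = 8, d(43) = 2, d(44) = 6, d(45) = 6, d(46) = 4, d(47) = 2, d(48) = 10, d(49) = 3, d(50) = 6, d(51) = 4, d(52) = 6, d(53) = 2, d(54) = 8, d(55) = 4, d(56) = 8, d(57) = 4, d(58) = 4, d(59) = 2, d(60) = 12, d(61) = 2, d(62) = 4, d(63) = 6, d(64) = 7, d(65) = 4, d(66) = 8, d(67) = 2, d(68) = 6, d(69) = 4, d(70) = 8, d(71) = 2, d(72) = 12, d(73) = 2, d(74) = 4, d(75) = 6, d(76) = 6, d(77) = 4, d(78) = 8, d(79) = 2, d(80) = 10, d(81) = 5, d(82) = 4, d(83) = 2, d(84) = 12, d(85) = 4, d(86) = 4, d(87) = 4, d(88) = 8, d(89) = 2, d(90) = 12, d(91) = 4, d(92) = 6, d(93) = 4, d(94) = 4, d(95) = 4, d(96) = 12, d(97) = 2, d(98) = 6, d(99) = 6, d(100) = 9, d(101) = 2, d(102) = 8, d(103) = 2, d(104) = 8, d(105) = 8, d(106) = 4, d(107) = 2, d(108) = 12, d(109) = 2, d(110) = 8, d(111) = 4, d(112) = 10, d(113) = 2, d(114) = 8, d(115) = 4, d(116) = 6, d(117) = 6, d(118) = 4, d(119) = 4, d(120) = 16, d(121) = 3, d(122) = 4, d(123) = 4, d(124) = 6, d(125) = 4, d(126) = 12, d(127) = 2, d(128) = 8, d(129) = 4, d(130) = 8, d(131) = 2, d(132) = 12, d(133) = 4, d(134) = 4, d(135) = 8, d(136) = 8, d(137) = 2, d(138) = 8, d(139) = 2, d(140) = 12, d(141) = 4, d(142) = 4, d(143) = 4, d(144) = 15, d(145) = 4, d(146) = 4, d(147) = 6, d(148) = 6. Summing all 148 values: 766. (Dirichlet's divisor formula: Σ_{n ≤ x} d(n) = x ln(x) + (2γ − 1) x + O(√x). For x = 148, the asymptotic estimate is ≈ 762.44.)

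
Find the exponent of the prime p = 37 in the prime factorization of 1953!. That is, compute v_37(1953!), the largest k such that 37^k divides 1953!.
v_37(1953!) = 53

Legendre's formula: v_p(n!) = Σ_{k ≥ 1} ⌊n / p^k⌋. For p = 37, n = 1953, the terms are:
  ⌊1953/37^1⌋ = ⌊1953/37⌋ = 52
  ⌊1953/37^2⌋ = ⌊1953/1369⌋ = 1
(the next term ⌊1953/37^3⌋ = 0, terminating the sum). Summing: v_37(1953!) = 52 + 1 = 53.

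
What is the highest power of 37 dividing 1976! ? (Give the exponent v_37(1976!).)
v_37(1976!) = 54

Legendre's formula: v_p(n!) = Σ_{k ≥ 1} ⌊n / p^k⌋. For p = 37, n = 1976, the terms are:
  ⌊1976/37^1⌋ = ⌊1976/37⌋ = 53
  ⌊1976/37^2⌋ = ⌊1976/1369⌋ = 1
(the next term ⌊1976/37^3⌋ = 0, terminating the sum). Summing: v_37(1976!) = 53 + 1 = 54.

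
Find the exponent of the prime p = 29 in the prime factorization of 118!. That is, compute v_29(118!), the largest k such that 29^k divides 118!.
v_29(118!) = 4

Legendre's formula: v_p(n!) = Σ_{k ≥ 1} ⌊n / p^k⌋. For p = 29, n = 118, the terms are:
  ⌊118/29^1⌋ = ⌊118/29⌋ = 4
(the next term ⌊118/29^2⌋ = 0, terminating the sum). Summing: v_29(118!) = 4 = 4.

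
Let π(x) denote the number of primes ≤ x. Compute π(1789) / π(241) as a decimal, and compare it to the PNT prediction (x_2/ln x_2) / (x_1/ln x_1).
π(1789)/π(241) = 278/53 ≈ 5.2453;  PNT prediction ≈ 5.4363.

π(241) = 53 and π(1789) = 278, so π(1789)/π(241) ≈ 5.2453. The PNT-predicted ratio is (1789/ln(1789)) / (241/ln(241)) ≈ 5.4363. The two agree to within a few percent, as expected.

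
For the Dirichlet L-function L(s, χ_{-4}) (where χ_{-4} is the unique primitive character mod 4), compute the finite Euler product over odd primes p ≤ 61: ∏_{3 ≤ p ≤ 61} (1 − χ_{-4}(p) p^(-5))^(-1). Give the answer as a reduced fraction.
∏ = 478212334295798677259125227573990358291095208018494528428976877948999059062284551009530475199/480056794509206891424767146601704797711651986953735424570384919662551238689346859653136384000

The odd primes p ≤ 61 are [3, 5, 7, 11, 13, 17, 19, 23, 29, 31, 37, 41, 43, 47, 53, 59, 61]. For each, χ(p) = 1 if p ≡ 1 mod 4, χ(p) = −1 if p ≡ 3 mod 4. Taking (1 − χ(p)/p^5)^(-1) = p^5/(p^5 − χ(p)): (1 − (-1)/3^5)^(-1) · (1 − (1)/5^5)^(-1) · (1 − (-1)/7^5)^(-1) · (1 − (-1)/11^5)^(-1) · (1 − (1)/13^5)^(-1) · (1 − (1)/17^5)^(-1) · (1 − (-1)/19^5)^(-1) · (1 − (-1)/23^5)^(-1) · (1 − (1)/29^5)^(-1) · (1 − (-1)/31^5)^(-1) · (1 − (1)/37^5)^(-1) · (1 − (1)/41^5)^(-1) · (1 − (-1)/43^5)^(-1) · (1 − (-1)/47^5)^(-1) · (1 − (1)/53^5)^(-1) · (1 − (-1)/59^5)^(-1) · (1 − (1)/61^5)^(-1) = 478212334295798677259125227573990358291095208018494528428976877948999059062284551009530475199/480056794509206891424767146601704797711651986953735424570384919662551238689346859653136384000.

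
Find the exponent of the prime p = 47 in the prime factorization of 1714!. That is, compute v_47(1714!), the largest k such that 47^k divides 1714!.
v_47(1714!) = 36

Legendre's formula: v_p(n!) = Σ_{k ≥ 1} ⌊n / p^k⌋. For p = 47, n = 1714, the terms are:
  ⌊1714/47^1⌋ = ⌊1714/47⌋ = 36
(the next term ⌊1714/47^2⌋ = 0, terminating the sum). Summing: v_47(1714!) = 36 = 36.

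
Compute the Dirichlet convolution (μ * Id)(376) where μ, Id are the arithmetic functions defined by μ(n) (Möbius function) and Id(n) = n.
(μ * Id)(376) = 184

Divisors of 376: [1, 2, 4, 8, 47, 94, 188, 376]. For each d | 376:
  d = 1: μ(1) · Id(376/1) = 1 · 376 = 376
  d = 2: μ(2) · Id(376/2) = -1 · 188 = -188
  d = 4: μ(4) · Id(376/4) = 0 · 94 = 0
  d = 8: μ(8) · Id(376/8) = 0 · 47 = 0
  d = 47: μ(47) · Id(376/47) = -1 · 8 = -8
  d = 94: μ(94) · Id(376/94) = 1 · 4 = 4
  d = 188: μ(188) · Id(376/188) = 0 · 2 = 0
  d = 376: μ(376) · Id(376/376) = 0 · 1 = 0
Summing: (μ * Id)(376) = 376 + -188 + 0 + 0 + -8 + 4 + 0 + 0 = 184.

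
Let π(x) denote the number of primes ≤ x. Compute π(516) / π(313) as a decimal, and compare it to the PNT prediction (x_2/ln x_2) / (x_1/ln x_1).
π(516)/π(313) = 97/65 ≈ 1.4923;  PNT prediction ≈ 1.5166.

π(313) = 65 and π(516) = 97, so π(516)/π(313) ≈ 1.4923. The PNT-predicted ratio is (516/ln(516)) / (313/ln(313)) ≈ 1.5166. The two agree to within a few percent, as expected.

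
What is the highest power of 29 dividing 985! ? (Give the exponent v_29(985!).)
v_29(985!) = 34

Legendre's formula: v_p(n!) = Σ_{k ≥ 1} ⌊n / p^k⌋. For p = 29, n = 985, the terms are:
  ⌊985/29^1⌋ = ⌊985/29⌋ = 33
  ⌊985/29^2⌋ = ⌊985/841⌋ = 1
(the next term ⌊985/29^3⌋ = 0, terminating the sum). Summing: v_29(985!) = 33 + 1 = 34.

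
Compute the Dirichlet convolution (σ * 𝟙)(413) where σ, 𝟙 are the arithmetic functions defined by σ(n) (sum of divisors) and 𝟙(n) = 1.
(σ * 𝟙)(413) = 549

Divisors of 413: [1, 7, 59, 413]. For each d | 413:
  d = 1: σ(1) · 𝟙(413/1) = 1 · 1 = 1
  d = 7: σ(7) · 𝟙(413/7) = 8 · 1 = 8
  d = 59: σ(59) · 𝟙(413/59) = 60 · 1 = 60
  d = 413: σ(413) · 𝟙(413/413) = 480 · 1 = 480
Summing: (σ * 𝟙)(413) = 1 + 8 + 60 + 480 = 549.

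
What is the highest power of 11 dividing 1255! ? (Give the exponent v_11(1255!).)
v_11(1255!) = 124

Legendre's formula: v_p(n!) = Σ_{k ≥ 1} ⌊n / p^k⌋. For p = 11, n = 1255, the terms are:
  ⌊1255/11^1⌋ = ⌊1255/11⌋ = 114
  ⌊1255/11^2⌋ = ⌊1255/121⌋ = 10
(the next term ⌊1255/11^3⌋ = 0, terminating the sum). Summing: v_11(1255!) = 114 + 10 = 124.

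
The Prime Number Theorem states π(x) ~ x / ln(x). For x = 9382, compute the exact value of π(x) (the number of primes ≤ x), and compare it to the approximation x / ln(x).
π(9382) = 1160;  x/ln(x) ≈ 1025.74;  relative error ≈ 11.57%.

Directly count primes up to 9382: π(9382) = 1160. The PNT approximation gives 9382/ln(9382) ≈ 9382/9.14655 ≈ 1025.74. Relative error (π(x) − x/ln(x)) / π(x) ≈ 11.57%; the approximation is known to undercount slightly (Li(x) is a better estimate).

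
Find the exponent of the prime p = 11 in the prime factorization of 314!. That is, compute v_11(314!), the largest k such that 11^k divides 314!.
v_11(314!) = 30

Legendre's formula: v_p(n!) = Σ_{k ≥ 1} ⌊n / p^k⌋. For p = 11, n = 314, the terms are:
  ⌊314/11^1⌋ = ⌊314/11⌋ = 28
  ⌊314/11^2⌋ = ⌊314/121⌋ = 2
(the next term ⌊314/11^3⌋ = 0, terminating the sum). Summing: v_11(314!) = 28 + 2 = 30.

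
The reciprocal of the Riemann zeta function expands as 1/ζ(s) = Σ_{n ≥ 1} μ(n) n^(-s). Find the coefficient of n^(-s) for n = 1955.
μ(1955) = -1

Factor n = 1955 = 5 · 17 · 23. μ(n) = 0 if any exponent ≥ 2 (not squarefree); otherwise μ(n) = (−1)^{ω(n)} where ω(n) is the number of distinct prime factors. Applying: μ(1955) = -1.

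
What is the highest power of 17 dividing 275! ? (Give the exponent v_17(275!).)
v_17(275!) = 16

Legendre's formula: v_p(n!) = Σ_{k ≥ 1} ⌊n / p^k⌋. For p = 17, n = 275, the terms are:
  ⌊275/17^1⌋ = ⌊275/17⌋ = 16
(the next term ⌊275/17^2⌋ = 0, terminating the sum). Summing: v_17(275!) = 16 = 16.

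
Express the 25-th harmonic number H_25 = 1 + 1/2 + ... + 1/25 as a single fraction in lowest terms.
H_25 = 34052522467/8923714800

Direct summation: H_25 = 1 + 1/2 + ... + 1/25. The least common denominator is lcm(1, ..., 25) = 26771144400; over this denominator the numerator is 26771144400 + 13385572200 + 8923714800 + 6692786100 + 5354228880 + 4461857400 + 3824449200 + 3346393050 + 2974571600 + 2677114440 + 2433740400 + 2230928700 + 2059318800 + 1912224600 + 1784742960 + 1673196525 + 1574773200 + 1487285800 + 1409007600 + 1338557220 + 1274816400 + 1216870200 + 1163962800 + 1115464350 + 1070845776 = 102157567401, so H_25 = 102157567401/26771144400; reducing by gcd(102157567401, 26771144400) = 3 gives 34052522467/8923714800 ≈ 3.81596. (The PNT-adjacent estimate ln(25) + γ ≈ 3.79609 matches within O(1/n).)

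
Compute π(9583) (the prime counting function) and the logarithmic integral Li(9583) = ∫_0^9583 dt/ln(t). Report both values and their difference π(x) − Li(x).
π(9583) = 1183;  Li(9583) ≈ 1200.76;  π(x) − Li(x) ≈ -17.76.

Direct count of primes ≤ 9583 gives π(9583) = 1183. Numerical evaluation of the logarithmic integral gives Li(9583) ≈ 1200.76. The difference π(x) − Li(x) ≈ -17.76 is typically negative for small/moderate x (Li(x) overestimates), though Littlewood's theorem shows this sign changes infinitely often.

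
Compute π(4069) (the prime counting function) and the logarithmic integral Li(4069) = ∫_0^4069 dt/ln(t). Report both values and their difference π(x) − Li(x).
π(4069) = 560;  Li(4069) ≈ 573.68;  π(x) − Li(x) ≈ -13.68.

Direct count of primes ≤ 4069 gives π(4069) = 560. Numerical evaluation of the logarithmic integral gives Li(4069) ≈ 573.68. The difference π(x) − Li(x) ≈ -13.68 is typically negative for small/moderate x (Li(x) overestimates), though Littlewood's theorem shows this sign changes infinitely often.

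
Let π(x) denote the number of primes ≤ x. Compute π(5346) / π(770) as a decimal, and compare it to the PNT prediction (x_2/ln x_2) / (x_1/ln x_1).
π(5346)/π(770) = 706/136 ≈ 5.1912;  PNT prediction ≈ 5.3756.

π(770) = 136 and π(5346) = 706, so π(5346)/π(770) ≈ 5.1912. The PNT-predicted ratio is (5346/ln(5346)) / (770/ln(770)) ≈ 5.3756. The two agree to within a few percent, as expected.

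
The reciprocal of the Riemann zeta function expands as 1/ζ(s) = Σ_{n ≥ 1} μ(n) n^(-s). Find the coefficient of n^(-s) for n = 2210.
μ(2210) = 1

Factor n = 2210 = 2 · 5 · 13 · 17. μ(n) = 0 if any exponent ≥ 2 (not squarefree); otherwise μ(n) = (−1)^{ω(n)} where ω(n) is the number of distinct prime factors. Applying: μ(2210) = 1.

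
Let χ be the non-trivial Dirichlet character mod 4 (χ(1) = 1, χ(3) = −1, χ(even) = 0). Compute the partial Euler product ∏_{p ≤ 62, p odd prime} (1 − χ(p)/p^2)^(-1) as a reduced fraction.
∏ = 41649646786025278187758845901/45453901250007819878400000000

The odd primes p ≤ 62 are [3, 5, 7, 11, 13, 17, 19, 23, 29, 31, 37, 41, 43, 47, 53, 59, 61]. For each, χ(p) = 1 if p ≡ 1 mod 4, χ(p) = −1 if p ≡ 3 mod 4. Taking (1 − χ(p)/p^2)^(-1) = p^2/(p^2 − χ(p)): (1 − (-1)/3^2)^(-1) · (1 − (1)/5^2)^(-1) · (1 − (-1)/7^2)^(-1) · (1 − (-1)/11^2)^(-1) · (1 − (1)/13^2)^(-1) · (1 − (1)/17^2)^(-1) · (1 − (-1)/19^2)^(-1) · (1 − (-1)/23^2)^(-1) · (1 − (1)/29^2)^(-1) · (1 − (-1)/31^2)^(-1) · (1 − (1)/37^2)^(-1) · (1 − (1)/41^2)^(-1) · (1 − (-1)/43^2)^(-1) · (1 − (-1)/47^2)^(-1) · (1 − (1)/53^2)^(-1) · (1 − (-1)/59^2)^(-1) · (1 − (1)/61^2)^(-1) = 41649646786025278187758845901/45453901250007819878400000000.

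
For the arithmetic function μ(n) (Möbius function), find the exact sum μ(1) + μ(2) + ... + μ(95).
Σ_{n ≤ 95} μ(n) = 2

Compute μ(n) for each 1 ≤ n ≤ 95: μ(1) = 1, μ(2) = -1, μ(3) = -1, μ(4) = 0, μ(5) = -1, μ(6) = 1, μ(7) = -1, μ(8) = 0, μ(9) = 0, μ(10) = 1, μ(11) = -1, μ(12) = 0, μ(13) = -1, μ(14) = 1, μ(15) = 1, μ(16) = 0, μ(17) = -1, μ(18) = 0, μ(19) = -1, μ(20) = 0, μ(21) = 1, μ(22) = 1, μ(23) = -1, μ(24) = 0, μ(25) = 0, μ(26) = 1, μ(27) = 0, μ(28) = 0, μ(29) = -1, μ(30) = -1, μ(31) = -1, μ(32) = 0, μ(33) = 1, μ(34) = 1, μ(35) = 1, μ(36) = 0, μ(37) = -1, μ(38) = 1, μ(39) = 1, μ(40) = 0, μ(41) = -1, μ(42) = -1, μ(43) = -1, μ(44) = 0, μ(45) = 0, μ(46) = 1, μ(47) = -1, μ(48) = 0, μ(49) = 0, μ(50) = 0, μ(51) = 1, μ(52) = 0, μ(53) = -1, μ(54) = 0, μ(55) = 1, μ(56) = 0, μ(57) = 1, μ(58) = 1, μ(59) = -1, μ(60) = 0, μ(61) = -1, μ(62) = 1, μ(63) = 0, μ(64) = 0, μ(65) = 1, μ(66) = -1, μ(67) = -1, μ(68) = 0, μ(69) = 1, μ(70) = -1, μ(71) = -1, μ(72) = 0, μ(73) = -1, μ(74) = 1, μ(75) = 0, μ(76) = 0, μ(77) = 1, μ(78) = -1, μ(79) = -1, μ(80) = 0, μ(81) = 0, μ(82) = 1, μ(83) = -1, μ(84) = 0, μ(85) = 1, μ(86) = 1, μ(87) = 1, μ(88) = 0, μ(89) = -1, μ(90) = 0, μ(91) = 1, μ(92) = 0, μ(93) = 1, μ(94) = 1, μ(95) = 1. Summing all 95 values: 2. (Mertens function M(x) = Σ_{n ≤ x} μ(n); on average M(x) should be small (PNT ⟺ M(x) = o(x)).)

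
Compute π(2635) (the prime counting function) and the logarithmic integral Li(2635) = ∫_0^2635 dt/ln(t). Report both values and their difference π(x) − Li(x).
π(2635) = 382;  Li(2635) ≈ 396.81;  π(x) − Li(x) ≈ -14.81.

Direct count of primes ≤ 2635 gives π(2635) = 382. Numerical evaluation of the logarithmic integral gives Li(2635) ≈ 396.81. The difference π(x) − Li(x) ≈ -14.81 is typically negative for small/moderate x (Li(x) overestimates), though Littlewood's theorem shows this sign changes infinitely often.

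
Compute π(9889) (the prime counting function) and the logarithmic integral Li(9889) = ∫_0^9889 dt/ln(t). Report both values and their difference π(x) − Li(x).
π(9889) = 1220;  Li(9889) ≈ 1234.08;  π(x) − Li(x) ≈ -14.08.

Direct count of primes ≤ 9889 gives π(9889) = 1220. Numerical evaluation of the logarithmic integral gives Li(9889) ≈ 1234.08. The difference π(x) − Li(x) ≈ -14.08 is typically negative for small/moderate x (Li(x) overestimates), though Littlewood's theorem shows this sign changes infinitely often.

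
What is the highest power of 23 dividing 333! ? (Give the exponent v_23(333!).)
v_23(333!) = 14

Legendre's formula: v_p(n!) = Σ_{k ≥ 1} ⌊n / p^k⌋. For p = 23, n = 333, the terms are:
  ⌊333/23^1⌋ = ⌊333/23⌋ = 14
(the next term ⌊333/23^2⌋ = 0, terminating the sum). Summing: v_23(333!) = 14 = 14.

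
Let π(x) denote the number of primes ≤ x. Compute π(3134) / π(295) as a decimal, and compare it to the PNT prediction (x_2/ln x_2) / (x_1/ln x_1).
π(3134)/π(295) = 445/62 ≈ 7.1774;  PNT prediction ≈ 7.5051.

π(295) = 62 and π(3134) = 445, so π(3134)/π(295) ≈ 7.1774. The PNT-predicted ratio is (3134/ln(3134)) / (295/ln(295)) ≈ 7.5051. The two agree to within a few percent, as expected.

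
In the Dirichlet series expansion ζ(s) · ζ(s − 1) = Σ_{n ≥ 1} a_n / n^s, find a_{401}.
σ(401) = 402

In the product (Σ m^0/m^s)(Σ k / k^s) = Σ (Σ_{d | n} d) / n^s, the coefficient of 1/n^s is σ(n) = Σ_{d | n} d. For n = 401, divisors are [1, 401]; summing: σ(401) = 402.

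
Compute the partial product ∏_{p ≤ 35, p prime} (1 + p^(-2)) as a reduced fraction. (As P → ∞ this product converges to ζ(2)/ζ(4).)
∏ = 7292191856800000/4827887490090357

The primes p ≤ 35 are [2, 3, 5, 7, 11, 13, 17, 19, 23, 29, 31]. For each, (1 + 1/p^2) = (p^2 + 1)/p^2. Multiplying these fractions over p ∈ [2, 3, 5, 7, 11, 13, 17, 19, 23, 29, 31] gives 7292191856800000/4827887490090357. (In the limit P → ∞ this tends to ζ(2)/ζ(4).)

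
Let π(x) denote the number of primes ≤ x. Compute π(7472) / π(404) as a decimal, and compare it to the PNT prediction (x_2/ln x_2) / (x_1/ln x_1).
π(7472)/π(404) = 945/79 ≈ 11.9620;  PNT prediction ≈ 12.4451.

π(404) = 79 and π(7472) = 945, so π(7472)/π(404) ≈ 11.9620. The PNT-predicted ratio is (7472/ln(7472)) / (404/ln(404)) ≈ 12.4451. The two agree to within a few percent, as expected.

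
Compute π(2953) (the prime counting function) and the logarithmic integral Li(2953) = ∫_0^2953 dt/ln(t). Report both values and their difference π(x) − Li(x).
π(2953) = 425;  Li(2953) ≈ 436.88;  π(x) − Li(x) ≈ -11.88.

Direct count of primes ≤ 2953 gives π(2953) = 425. Numerical evaluation of the logarithmic integral gives Li(2953) ≈ 436.88. The difference π(x) − Li(x) ≈ -11.88 is typically negative for small/moderate x (Li(x) overestimates), though Littlewood's theorem shows this sign changes infinitely often.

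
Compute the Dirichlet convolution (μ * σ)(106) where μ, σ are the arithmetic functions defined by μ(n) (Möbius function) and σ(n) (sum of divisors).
(μ * σ)(106) = 106

Divisors of 106: [1, 2, 53, 106]. For each d | 106:
  d = 1: μ(1) · σ(106/1) = 1 · 162 = 162
  d = 2: μ(2) · σ(106/2) = -1 · 54 = -54
  d = 53: μ(53) · σ(106/53) = -1 · 3 = -3
  d = 106: μ(106) · σ(106/106) = 1 · 1 = 1
Summing: (μ * σ)(106) = 162 + -54 + -3 + 1 = 106.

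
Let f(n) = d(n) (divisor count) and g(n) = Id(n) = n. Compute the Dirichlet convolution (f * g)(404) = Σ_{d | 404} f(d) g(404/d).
(d * Id)(404) = 1133

Divisors of 404: [1, 2, 4, 101, 202, 404]. For each d | 404:
  d = 1: d(1) · Id(404/1) = 1 · 404 = 404
  d = 2: d(2) · Id(404/2) = 2 · 202 = 404
  d = 4: d(4) · Id(404/4) = 3 · 101 = 303
  d = 101: d(101) · Id(404/101) = 2 · 4 = 8
  d = 202: d(202) · Id(404/202) = 4 · 2 = 8
  d = 404: d(404) · Id(404/404) = 6 · 1 = 6
Summing: (d * Id)(404) = 404 + 404 + 303 + 8 + 8 + 6 = 1133.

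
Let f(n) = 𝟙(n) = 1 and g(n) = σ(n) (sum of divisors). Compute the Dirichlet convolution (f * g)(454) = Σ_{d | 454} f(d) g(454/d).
(𝟙 * σ)(454) = 916

Divisors of 454: [1, 2, 227, 454]. For each d | 454:
  d = 1: 𝟙(1) · σ(454/1) = 1 · 684 = 684
  d = 2: 𝟙(2) · σ(454/2) = 1 · 228 = 228
  d = 227: 𝟙(227) · σ(454/227) = 1 · 3 = 3
  d = 454: 𝟙(454) · σ(454/454) = 1 · 1 = 1
Summing: (𝟙 * σ)(454) = 684 + 228 + 3 + 1 = 916.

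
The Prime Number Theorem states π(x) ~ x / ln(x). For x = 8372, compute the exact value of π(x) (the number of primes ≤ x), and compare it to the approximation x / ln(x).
π(8372) = 1048;  x/ln(x) ≈ 926.86;  relative error ≈ 11.56%.

Directly count primes up to 8372: π(8372) = 1048. The PNT approximation gives 8372/ln(8372) ≈ 8372/9.03265 ≈ 926.86. Relative error (π(x) − x/ln(x)) / π(x) ≈ 11.56%; the approximation is known to undercount slightly (Li(x) is a better estimate).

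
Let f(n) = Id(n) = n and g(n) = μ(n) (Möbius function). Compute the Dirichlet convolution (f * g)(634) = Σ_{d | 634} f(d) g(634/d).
(Id * μ)(634) = 316

Divisors of 634: [1, 2, 317, 634]. For each d | 634:
  d = 1: Id(1) · μ(634/1) = 1 · 1 = 1
  d = 2: Id(2) · μ(634/2) = 2 · -1 = -2
  d = 317: Id(317) · μ(634/317) = 317 · -1 = -317
  d = 634: Id(634) · μ(634/634) = 634 · 1 = 634
Summing: (Id * μ)(634) = 1 + -2 + -317 + 634 = 316.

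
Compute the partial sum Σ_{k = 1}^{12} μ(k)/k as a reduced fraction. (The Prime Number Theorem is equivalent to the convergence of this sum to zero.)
Σ μ(k)/k = -1/2310

Values of μ(k) for 1 ≤ k ≤ 12: μ(1) = 1, μ(2) = -1, μ(3) = -1, μ(5) = -1, μ(6) = 1, μ(7) = -1, μ(10) = 1, μ(11) = -1, with μ = 0 on non-squarefree integers. Summing μ(k)/k for k where μ(k) ≠ 0 gives -1/2310 ≈ -0.0004. (PNT ⟺ this sum → 0 as n → ∞.)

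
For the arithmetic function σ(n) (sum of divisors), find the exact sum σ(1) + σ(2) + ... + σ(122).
Σ_{n ≤ 122} σ(n) = 12292

Compute σ(n) for each 1 ≤ n ≤ 122: σ(1) = 1, σ(2) = 3, σ(3) = 4, σ(4) = 7, σ(5) = 6, σ(6) = 12, σ(7) = 8, σ(8) = 15, σ(9) = 13, σ(10) = 18, σ(11) = 12, σ(12) = 28, σ(13) = 14, σ(14) = 24, σ(15) = 24, σ(16) = 31, σ(17) = 18, σ(18) = 39, σ(19) = 20, σ(20) = 42, σ(21) = 32, σ(22) = 36, σ(23) = 24, σ(24) = 60, σ(25) = 31, σ(26) = 42, σ(27) = 40, σ(28) = 56, σ(29) = 30, σ(30) = 72, σ(31) = 32, σ(32) = 63, σ(33) = 48, σ(34) = 54, σ(35) = 48, σ(36) = 91, σ(37) = 38, σ(38) = 60, σ(39) = 56, σ(40) = 90, σ(41) = 42, σ(42) = 96, σ(43) = 44, σ(44) = 84, σ(45) = 78, σ(46) = 72, σ(47) = 48, σ(48) = 124, σ(49) = 57, σ(50) = 93, σ(51) = 72, σ(52) = 98, σ(53) = 54, σ(54) = 120, σ(55) = 72, σ(56) = 120, σ(57) = 80, σ(58) = 90, σ(59) = 60, σ(60) = 168, σ(61) = 62, σ(62) = 96, σ(63) = 104, σ(64) = 127, σ(65) = 84, σ(66) = 144, σ(67) = 68, σ(68) = 126, σ(69) = 96, σ(70) = 144, σ(71) = 72, σ(72) = 195, σ(73) = 74, σ(74) = 114, σ(75) = 124, σ(76) = 140, σ(77) = 96, σ(78) = 168, σ(79) = 80, σ(80) = 186, σ(81) = 121, σ(82) = 126, σ(83) = 84, σ(84) = 224, σ(85) = 108, σ(86) = 132, σ(87) = 120, σ(88) = 180, σ(89) = 90, σ(90) = 234, σ(91) = 112, σ(92) = 168, σ(93) = 128, σ(94) = 144, σ(95) = 120, σ(96) = 252, σ(97) = 98, σ(98) = 171, σ(99) = 156, σ(100) = 217, σ(101) = 102, σ(102) = 216, σ(103) = 104, σ(104) = 210, σ(105) = 192, σ(106) = 162, σ(107) = 108, σ(108) = 280, σ(109) = 110, σ(110) = 216, σ(111) = 152, σ(112) = 248, σ(113) = 114, σ(114) = 240, σ(115) = 144, σ(116) = 210, σ(117) = 182, σ(118) = 180, σ(119) = 144, σ(120) = 360, σ(121) = 133, σ(122) = 186. Summing all 122 values: 12292. (Average order: Σ_{n ≤ x} σ(n) ~ (π²/12) x². For x = 122, (π²/12)·122² ≈ 12241.60.)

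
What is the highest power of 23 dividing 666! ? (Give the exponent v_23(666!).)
v_23(666!) = 29

Legendre's formula: v_p(n!) = Σ_{k ≥ 1} ⌊n / p^k⌋. For p = 23, n = 666, the terms are:
  ⌊666/23^1⌋ = ⌊666/23⌋ = 28
  ⌊666/23^2⌋ = ⌊666/529⌋ = 1
(the next term ⌊666/23^3⌋ = 0, terminating the sum). Summing: v_23(666!) = 28 + 1 = 29.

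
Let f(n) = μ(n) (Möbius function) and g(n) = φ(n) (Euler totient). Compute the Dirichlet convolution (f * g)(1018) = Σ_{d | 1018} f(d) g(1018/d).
(μ * φ)(1018) = 0

Divisors of 1018: [1, 2, 509, 1018]. For each d | 1018:
  d = 1: μ(1) · φ(1018/1) = 1 · 508 = 508
  d = 2: μ(2) · φ(1018/2) = -1 · 508 = -508
  d = 509: μ(509) · φ(1018/509) = -1 · 1 = -1
  d = 1018: μ(1018) · φ(1018/1018) = 1 · 1 = 1
Summing: (μ * φ)(1018) = 508 + -508 + -1 + 1 = 0.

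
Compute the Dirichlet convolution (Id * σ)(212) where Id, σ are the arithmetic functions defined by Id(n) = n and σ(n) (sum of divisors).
(Id * σ)(212) = 1819

Divisors of 212: [1, 2, 4, 53, 106, 212]. For each d | 212:
  d = 1: Id(1) · σ(212/1) = 1 · 378 = 378
  d = 2: Id(2) · σ(212/2) = 2 · 162 = 324
  d = 4: Id(4) · σ(212/4) = 4 · 54 = 216
  d = 53: Id(53) · σ(212/53) = 53 · 7 = 371
  d = 106: Id(106) · σ(212/106) = 106 · 3 = 318
  d = 212: Id(212) · σ(212/212) = 212 · 1 = 212
Summing: (Id * σ)(212) = 378 + 324 + 216 + 371 + 318 + 212 = 1819.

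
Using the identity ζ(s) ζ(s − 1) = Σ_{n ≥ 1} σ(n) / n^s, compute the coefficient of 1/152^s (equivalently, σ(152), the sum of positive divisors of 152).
σ(152) = 300

In the product (Σ m^0/m^s)(Σ k / k^s) = Σ (Σ_{d | n} d) / n^s, the coefficient of 1/n^s is σ(n) = Σ_{d | n} d. For n = 152, divisors are [1, 2, 4, 8, 19, 38, 76, 152]; summing: σ(152) = 300.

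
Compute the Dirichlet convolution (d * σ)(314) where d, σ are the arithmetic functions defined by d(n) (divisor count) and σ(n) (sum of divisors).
(d * σ)(314) = 800

Divisors of 314: [1, 2, 157, 314]. For each d | 314:
  d = 1: d(1) · σ(314/1) = 1 · 474 = 474
  d = 2: d(2) · σ(314/2) = 2 · 158 = 316
  d = 157: d(157) · σ(314/157) = 2 · 3 = 6
  d = 314: d(314) · σ(314/314) = 4 · 1 = 4
Summing: (d * σ)(314) = 474 + 316 + 6 + 4 = 800.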